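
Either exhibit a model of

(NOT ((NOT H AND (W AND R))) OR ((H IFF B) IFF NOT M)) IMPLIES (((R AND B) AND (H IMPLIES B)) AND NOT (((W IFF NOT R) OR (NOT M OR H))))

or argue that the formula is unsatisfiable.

H=F; M=T; R=T; W=T; B=T

  (NOT ((NOT H AND (W AND R))) OR ((H IFF B) IFF NOT M)) IMPLIES (((R AND B) AND (H IMPLIES B)) AND NOT (((W IFF NOT R) OR (NOT M OR H)))) = True
    NOT ((NOT H AND (W AND R))) OR ((H IFF B) IFF NOT M) = True
      NOT ((NOT H AND (W AND R))) = False
        NOT H AND (W AND R) = True
          NOT H = True
          W AND R = True
      (H IFF B) IFF NOT M = True
        H IFF B = False
        NOT M = False
    ((R AND B) AND (H IMPLIES B)) AND NOT (((W IFF NOT R) OR (NOT M OR H))) = True
      (R AND B) AND (H IMPLIES B) = True
        R AND B = True
        H IMPLIES B = True
      NOT (((W IFF NOT R) OR (NOT M OR H))) = True
        (W IFF NOT R) OR (NOT M OR H) = False
          W IFF NOT R = False
            NOT R = False
          NOT M OR H = False
            NOT M = False
The formula evaluates to True.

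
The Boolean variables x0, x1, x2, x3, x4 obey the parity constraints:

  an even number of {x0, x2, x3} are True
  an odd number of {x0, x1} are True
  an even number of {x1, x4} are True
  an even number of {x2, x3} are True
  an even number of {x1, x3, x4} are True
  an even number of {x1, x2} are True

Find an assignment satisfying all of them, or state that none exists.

Adding constraints 1, 2, 3, 5, 6 mod 2: every variable appears an even number of times on the left, so the left side is 0.
But the right sides sum to 1 (mod 2). 0 ≠ 1 — the system is inconsistent.

Unsatisfiable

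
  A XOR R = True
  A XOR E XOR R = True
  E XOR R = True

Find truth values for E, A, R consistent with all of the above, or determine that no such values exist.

E: False; A: False; R: True

A XOR R = F XOR T = True ✓
A XOR E XOR R = F XOR F XOR T = True ✓
E XOR R = F XOR T = True ✓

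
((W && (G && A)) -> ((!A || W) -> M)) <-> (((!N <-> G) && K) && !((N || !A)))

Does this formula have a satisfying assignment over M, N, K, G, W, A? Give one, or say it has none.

M: True, N: False, K: True, G: True, W: False, A: True

  ((W && (G && A)) -> ((!A || W) -> M)) <-> (((!N <-> G) && K) && !((N || !A))) = True
    (W && (G && A)) -> ((!A || W) -> M) = True
      W && (G && A) = False
        G && A = True
      (!A || W) -> M = True
        !A || W = False
          !A = False
    ((!N <-> G) && K) && !((N || !A)) = True
      (!N <-> G) && K = True
        !N <-> G = True
          !N = True
      !((N || !A)) = True
        N || !A = False
          !A = False
The formula evaluates to True.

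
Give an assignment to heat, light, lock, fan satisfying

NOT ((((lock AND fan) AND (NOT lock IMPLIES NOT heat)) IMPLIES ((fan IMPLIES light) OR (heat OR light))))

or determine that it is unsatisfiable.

heat=F; light=F; lock=T; fan=T

  NOT ((((lock AND fan) AND (NOT lock IMPLIES NOT heat)) IMPLIES ((fan IMPLIES light) OR (heat OR light)))) = True
    ((lock AND fan) AND (NOT lock IMPLIES NOT heat)) IMPLIES ((fan IMPLIES light) OR (heat OR light)) = False
      (lock AND fan) AND (NOT lock IMPLIES NOT heat) = True
        lock AND fan = True
        NOT lock IMPLIES NOT heat = True
          NOT lock = False
          NOT heat = True
      (fan IMPLIES light) OR (heat OR light) = False
        fan IMPLIES light = False
        heat OR light = False
The formula evaluates to True.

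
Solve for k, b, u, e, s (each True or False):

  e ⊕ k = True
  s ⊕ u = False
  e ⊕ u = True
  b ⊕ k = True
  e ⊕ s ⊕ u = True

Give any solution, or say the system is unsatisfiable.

k = False; b = True; u = False; e = True; s = False

e ⊕ k = T ⊕ F = True ✓
s ⊕ u = F ⊕ F = False ✓
e ⊕ u = T ⊕ F = True ✓
b ⊕ k = T ⊕ F = True ✓
e ⊕ s ⊕ u = T ⊕ F ⊕ F = True ✓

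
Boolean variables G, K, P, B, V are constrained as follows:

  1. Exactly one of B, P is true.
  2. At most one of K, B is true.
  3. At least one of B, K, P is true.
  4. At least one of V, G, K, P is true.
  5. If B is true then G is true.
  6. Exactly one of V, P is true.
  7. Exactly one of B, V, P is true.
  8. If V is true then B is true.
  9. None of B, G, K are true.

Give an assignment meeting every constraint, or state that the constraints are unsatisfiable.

G: False; K: False; P: True; B: False; V: False

  (1) {B, P}: 1 true — exactly one ✓
  (2) {K, B}: 0 true — at most one ✓
  (3) {B, K, P}: 1 true — at least one ✓
  (4) {V, G, K, P}: 1 true — at least one ✓
  (5) B=F ⇒ G: vacuous ✓
  (6) {V, P}: 1 true — exactly one ✓
  (7) {B, V, P}: 1 true — exactly one ✓
  (8) V=F ⇒ B: vacuous ✓
  (9) {B, G, K}: 0 true — none ✓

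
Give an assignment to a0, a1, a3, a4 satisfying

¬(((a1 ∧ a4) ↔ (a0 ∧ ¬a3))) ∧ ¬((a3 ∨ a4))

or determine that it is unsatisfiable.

a0 = True, a1 = True, a3 = False, a4 = False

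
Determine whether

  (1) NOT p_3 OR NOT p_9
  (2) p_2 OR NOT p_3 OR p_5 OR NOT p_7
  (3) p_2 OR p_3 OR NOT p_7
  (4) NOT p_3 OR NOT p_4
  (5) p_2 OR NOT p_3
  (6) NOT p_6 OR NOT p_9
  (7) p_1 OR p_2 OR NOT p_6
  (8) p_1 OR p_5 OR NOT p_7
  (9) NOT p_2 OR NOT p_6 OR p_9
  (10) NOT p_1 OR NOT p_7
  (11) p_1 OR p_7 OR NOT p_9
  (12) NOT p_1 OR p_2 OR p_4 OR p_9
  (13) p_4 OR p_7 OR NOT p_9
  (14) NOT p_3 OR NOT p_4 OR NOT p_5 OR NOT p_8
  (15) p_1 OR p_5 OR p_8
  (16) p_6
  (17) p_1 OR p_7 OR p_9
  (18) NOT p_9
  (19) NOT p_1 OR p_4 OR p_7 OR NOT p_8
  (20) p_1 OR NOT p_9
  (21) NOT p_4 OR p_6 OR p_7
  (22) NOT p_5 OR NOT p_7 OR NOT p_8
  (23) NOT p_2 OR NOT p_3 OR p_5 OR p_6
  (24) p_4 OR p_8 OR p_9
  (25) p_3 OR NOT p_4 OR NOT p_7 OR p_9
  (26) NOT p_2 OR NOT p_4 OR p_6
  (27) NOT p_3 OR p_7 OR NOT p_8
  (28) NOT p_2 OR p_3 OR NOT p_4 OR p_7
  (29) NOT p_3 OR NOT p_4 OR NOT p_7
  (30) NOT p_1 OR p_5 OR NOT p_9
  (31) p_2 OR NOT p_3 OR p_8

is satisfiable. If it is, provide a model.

Unit clause (p_6) forces p_6 = True.
Unit clause (NOT p_9) forces p_9 = False.
In (NOT p_2 OR NOT p_6 OR p_9) only NOT p_2 is left, so p_2 = False.
In (p_2 OR NOT p_3) only NOT p_3 is left, so p_3 = False.
In (p_1 OR p_2 OR NOT p_6) only p_1 is left, so p_1 = True.
In (NOT p_1 OR NOT p_7) only NOT p_7 is left, so p_7 = False.
In (NOT p_1 OR p_2 OR p_4 OR p_9) only p_4 is left, so p_4 = True.
Set p_5 = True.
Set p_8 = False.
All clauses satisfied.

p_1 = True, p_2 = False, p_3 = False, p_4 = True, p_5 = True, p_6 = True, p_7 = False, p_8 = False, p_9 = False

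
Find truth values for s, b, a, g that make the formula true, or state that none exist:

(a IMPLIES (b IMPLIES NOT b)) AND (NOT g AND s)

s = True, b = False, a = False, g = False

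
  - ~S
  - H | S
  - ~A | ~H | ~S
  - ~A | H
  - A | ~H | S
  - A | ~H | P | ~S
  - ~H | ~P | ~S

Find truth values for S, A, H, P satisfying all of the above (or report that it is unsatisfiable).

Unit clause (~S) forces S = False.
In (H | S) only H is left, so H = True.
In (A | ~H | S) only A is left, so A = True.
Set P = True.
Check each clause:
  (~S): ~S holds.
  (H | S): H holds.
  (~A | ~H | ~S): ~S holds.
  (~A | H): H holds.
  (A | ~H | S): A holds.
  (A | ~H | P | ~S): A holds.
  (~H | ~P | ~S): ~S holds.
All clauses satisfied.

S=F, A=T, H=T, P=T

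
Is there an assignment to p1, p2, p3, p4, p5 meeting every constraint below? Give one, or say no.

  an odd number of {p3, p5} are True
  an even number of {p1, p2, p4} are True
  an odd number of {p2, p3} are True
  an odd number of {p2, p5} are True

Adding constraints 1, 3, 4 mod 2: every variable appears an even number of times on the left, so the left side is 0.
But the right sides sum to 1 (mod 2). 0 ≠ 1 — the system is inconsistent.

The formula is unsatisfiable.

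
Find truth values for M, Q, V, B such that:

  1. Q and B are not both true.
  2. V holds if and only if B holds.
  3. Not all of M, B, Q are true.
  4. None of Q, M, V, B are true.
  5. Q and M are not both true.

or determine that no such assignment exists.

M = False, Q = False, V = False, B = False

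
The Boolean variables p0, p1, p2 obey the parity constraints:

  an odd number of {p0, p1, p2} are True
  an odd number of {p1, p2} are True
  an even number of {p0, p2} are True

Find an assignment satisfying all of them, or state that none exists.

p0: False, p1: True, p2: False

{p0, p1, p2}: 1 true → odd ✓
{p1, p2}: 1 true → odd ✓
{p0, p2}: 0 true → even ✓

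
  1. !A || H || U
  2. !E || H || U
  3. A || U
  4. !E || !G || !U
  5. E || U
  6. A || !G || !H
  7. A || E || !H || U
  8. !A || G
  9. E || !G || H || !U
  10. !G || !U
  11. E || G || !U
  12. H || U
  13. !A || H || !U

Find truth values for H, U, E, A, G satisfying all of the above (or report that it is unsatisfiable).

Set H = True.
Set U = True.
  then (!G || !U) forces G = False.
  then (E || G || !U) forces E = True.
  then (!A || G) forces A = False.
All clauses satisfied.

H: True; U: True; E: True; A: False; G: False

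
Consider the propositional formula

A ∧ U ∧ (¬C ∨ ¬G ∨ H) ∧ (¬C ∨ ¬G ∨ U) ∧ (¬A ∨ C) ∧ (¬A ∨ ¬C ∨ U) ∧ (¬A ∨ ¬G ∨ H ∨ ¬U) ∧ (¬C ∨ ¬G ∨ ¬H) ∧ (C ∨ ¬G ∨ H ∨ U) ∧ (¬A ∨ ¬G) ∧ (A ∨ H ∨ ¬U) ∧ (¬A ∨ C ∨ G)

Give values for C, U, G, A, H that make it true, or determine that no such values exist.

C = True, U = True, G = False, A = True, H = False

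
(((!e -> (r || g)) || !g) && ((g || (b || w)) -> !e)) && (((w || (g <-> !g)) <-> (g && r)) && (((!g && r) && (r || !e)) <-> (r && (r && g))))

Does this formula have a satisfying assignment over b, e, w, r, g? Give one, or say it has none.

b = True; e = False; w = False; r = False; g = True

  ((!e -> (r || g)) || !g) && ((g || (b || w)) -> !e) = True
    (!e -> (r || g)) || !g = True
      !e -> (r || g) = True
        !e = True
        r || g = True
      !g = False
    (g || (b || w)) -> !e = True
      g || (b || w) = True
        b || w = True
      !e = True
  ((w || (g <-> !g)) <-> (g && r)) && (((!g && r) && (r || !e)) <-> (r && (r && g))) = True
    (w || (g <-> !g)) <-> (g && r) = True
      w || (g <-> !g) = False
        g <-> !g = False
          !g = False
      g && r = False
    ((!g && r) && (r || !e)) <-> (r && (r && g)) = True
      (!g && r) && (r || !e) = False
        !g && r = False
          !g = False
        r || !e = True
          !e = True
      r && (r && g) = False
        r && g = False
Both conjuncts True, so the formula holds.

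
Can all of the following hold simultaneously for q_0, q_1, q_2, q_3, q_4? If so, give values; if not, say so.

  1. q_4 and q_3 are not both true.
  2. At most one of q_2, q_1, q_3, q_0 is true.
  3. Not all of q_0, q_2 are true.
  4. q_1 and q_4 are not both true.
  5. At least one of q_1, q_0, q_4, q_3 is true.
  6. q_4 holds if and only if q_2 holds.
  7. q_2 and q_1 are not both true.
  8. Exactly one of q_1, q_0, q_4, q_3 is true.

q_0=F, q_1=T, q_2=F, q_3=F, q_4=F

  (1) q_4=F, q_3=F — not both ✓
  (2) {q_2, q_1, q_3, q_0}: 1 true — at most one ✓
  (3) {q_0, q_2}: 0/2 true — not all ✓
  (4) q_1=T, q_4=F — not both ✓
  (5) {q_1, q_0, q_4, q_3}: 1 true — at least one ✓
  (6) q_4=F, q_2=F — same ✓
  (7) q_2=F, q_1=T — not both ✓
  (8) {q_1, q_0, q_4, q_3}: 1 true — exactly one ✓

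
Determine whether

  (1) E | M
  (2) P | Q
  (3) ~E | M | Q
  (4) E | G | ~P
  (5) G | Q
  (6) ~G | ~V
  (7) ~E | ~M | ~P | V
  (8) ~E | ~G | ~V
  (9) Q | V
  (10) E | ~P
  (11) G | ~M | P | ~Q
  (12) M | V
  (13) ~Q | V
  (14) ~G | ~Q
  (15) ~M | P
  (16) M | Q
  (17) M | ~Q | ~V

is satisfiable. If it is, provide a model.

P: True; M: True; V: True; Q: True; E: True; G: False

Set P = True.
  then (E | ~P) forces E = True.
Set M = True.
  then (~E | ~M | ~P | V) forces V = True.
  then (~E | ~G | ~V) forces G = False.
  then (G | Q) forces Q = True.
All clauses satisfied.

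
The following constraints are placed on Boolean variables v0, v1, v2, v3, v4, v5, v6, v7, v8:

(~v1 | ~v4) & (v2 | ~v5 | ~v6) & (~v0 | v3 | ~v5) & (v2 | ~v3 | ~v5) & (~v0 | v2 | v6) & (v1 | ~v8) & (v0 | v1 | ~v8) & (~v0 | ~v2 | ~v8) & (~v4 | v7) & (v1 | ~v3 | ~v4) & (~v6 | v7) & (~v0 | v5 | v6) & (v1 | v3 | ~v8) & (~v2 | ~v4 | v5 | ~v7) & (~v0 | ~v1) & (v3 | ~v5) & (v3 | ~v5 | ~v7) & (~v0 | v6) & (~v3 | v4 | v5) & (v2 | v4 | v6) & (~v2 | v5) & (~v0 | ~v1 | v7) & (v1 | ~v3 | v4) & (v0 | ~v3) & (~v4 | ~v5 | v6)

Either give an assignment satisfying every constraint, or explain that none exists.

Set v0 = False.
  then (v0 | ~v3) forces v3 = False.
  then (v3 | ~v5) forces v5 = False.
  then (~v2 | v5) forces v2 = False.
Set v1 = True.
  then (~v1 | ~v4) forces v4 = False.
  then (v2 | v4 | v6) forces v6 = True.
  then (~v6 | v7) forces v7 = True.
Set v8 = False.
All clauses satisfied.

v0=F, v1=T, v2=F, v3=F, v4=F, v5=F, v6=T, v7=T, v8=F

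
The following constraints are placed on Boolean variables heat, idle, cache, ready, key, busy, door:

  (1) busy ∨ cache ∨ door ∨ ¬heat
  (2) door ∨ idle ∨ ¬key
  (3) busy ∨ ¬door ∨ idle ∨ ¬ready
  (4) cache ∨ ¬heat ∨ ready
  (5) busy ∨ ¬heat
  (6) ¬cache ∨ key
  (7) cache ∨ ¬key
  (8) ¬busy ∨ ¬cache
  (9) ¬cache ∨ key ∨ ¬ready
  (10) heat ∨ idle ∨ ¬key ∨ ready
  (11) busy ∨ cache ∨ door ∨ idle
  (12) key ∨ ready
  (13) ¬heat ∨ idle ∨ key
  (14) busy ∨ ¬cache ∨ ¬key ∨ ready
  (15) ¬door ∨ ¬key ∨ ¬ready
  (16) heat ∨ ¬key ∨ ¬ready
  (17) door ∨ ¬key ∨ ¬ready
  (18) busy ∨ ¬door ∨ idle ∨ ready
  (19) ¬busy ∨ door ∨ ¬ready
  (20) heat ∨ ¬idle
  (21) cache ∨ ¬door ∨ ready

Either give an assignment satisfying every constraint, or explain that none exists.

heat = True, idle = True, cache = False, ready = True, key = False, busy = True, door = True

Set heat = True.
  then (busy ∨ ¬heat) forces busy = True.
  then (¬busy ∨ ¬cache) forces cache = False.
  then (cache ∨ ¬heat ∨ ready) forces ready = True.
  then (cache ∨ ¬key) forces key = False.
  then (¬heat ∨ idle ∨ key) forces idle = True.
  then (¬busy ∨ door ∨ ¬ready) forces door = True.
All clauses satisfied.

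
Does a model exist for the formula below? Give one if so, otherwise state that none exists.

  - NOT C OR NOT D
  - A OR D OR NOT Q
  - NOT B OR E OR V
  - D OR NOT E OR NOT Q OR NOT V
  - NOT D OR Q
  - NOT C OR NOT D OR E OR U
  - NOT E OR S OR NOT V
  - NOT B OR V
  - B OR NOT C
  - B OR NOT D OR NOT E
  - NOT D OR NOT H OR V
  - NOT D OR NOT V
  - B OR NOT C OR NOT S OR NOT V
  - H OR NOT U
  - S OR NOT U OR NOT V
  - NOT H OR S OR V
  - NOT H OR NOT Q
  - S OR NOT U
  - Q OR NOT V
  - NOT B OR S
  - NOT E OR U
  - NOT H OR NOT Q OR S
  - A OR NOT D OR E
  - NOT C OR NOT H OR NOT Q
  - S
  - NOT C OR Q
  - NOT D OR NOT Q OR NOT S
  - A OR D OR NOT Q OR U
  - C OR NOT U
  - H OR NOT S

U: False, A: False, V: False, S: True, H: True, B: False, E: False, C: False, Q: False, D: False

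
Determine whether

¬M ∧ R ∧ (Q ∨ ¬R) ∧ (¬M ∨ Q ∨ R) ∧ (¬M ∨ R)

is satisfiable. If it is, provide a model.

Unit clause (¬M) forces M = False.
Unit clause (R) forces R = True.
In (Q ∨ ¬R) only Q is left, so Q = True.
Check each clause:
  (¬M): ¬M holds.
  (R): R holds.
  (Q ∨ ¬R): Q holds.
  (¬M ∨ Q ∨ R): ¬M holds.
  (¬M ∨ R): ¬M holds.
All clauses satisfied.

M=F, Q=T, R=T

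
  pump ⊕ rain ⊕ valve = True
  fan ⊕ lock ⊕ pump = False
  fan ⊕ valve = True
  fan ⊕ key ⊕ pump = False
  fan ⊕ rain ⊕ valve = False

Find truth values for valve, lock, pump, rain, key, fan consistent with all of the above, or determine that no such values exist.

valve=T, lock=T, pump=T, rain=T, key=T, fan=F

pump ⊕ rain ⊕ valve = T ⊕ T ⊕ T = True ✓
fan ⊕ lock ⊕ pump = F ⊕ T ⊕ T = False ✓
fan ⊕ valve = F ⊕ T = True ✓
fan ⊕ key ⊕ pump = F ⊕ T ⊕ T = False ✓
fan ⊕ rain ⊕ valve = F ⊕ T ⊕ T = False ✓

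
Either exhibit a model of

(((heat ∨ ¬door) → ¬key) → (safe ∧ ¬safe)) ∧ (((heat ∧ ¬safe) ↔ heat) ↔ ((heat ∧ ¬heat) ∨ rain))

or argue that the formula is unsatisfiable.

safe=T, door=F, key=T, rain=F, heat=T

  ((heat ∨ ¬door) → ¬key) → (safe ∧ ¬safe) = True
    (heat ∨ ¬door) → ¬key = False
      heat ∨ ¬door = True
        ¬door = True
      ¬key = False
    safe ∧ ¬safe = False
      ¬safe = False
  ((heat ∧ ¬safe) ↔ heat) ↔ ((heat ∧ ¬heat) ∨ rain) = True
    (heat ∧ ¬safe) ↔ heat = False
      heat ∧ ¬safe = False
        ¬safe = False
    (heat ∧ ¬heat) ∨ rain = False
      heat ∧ ¬heat = False
        ¬heat = False
Both conjuncts True, so the formula holds.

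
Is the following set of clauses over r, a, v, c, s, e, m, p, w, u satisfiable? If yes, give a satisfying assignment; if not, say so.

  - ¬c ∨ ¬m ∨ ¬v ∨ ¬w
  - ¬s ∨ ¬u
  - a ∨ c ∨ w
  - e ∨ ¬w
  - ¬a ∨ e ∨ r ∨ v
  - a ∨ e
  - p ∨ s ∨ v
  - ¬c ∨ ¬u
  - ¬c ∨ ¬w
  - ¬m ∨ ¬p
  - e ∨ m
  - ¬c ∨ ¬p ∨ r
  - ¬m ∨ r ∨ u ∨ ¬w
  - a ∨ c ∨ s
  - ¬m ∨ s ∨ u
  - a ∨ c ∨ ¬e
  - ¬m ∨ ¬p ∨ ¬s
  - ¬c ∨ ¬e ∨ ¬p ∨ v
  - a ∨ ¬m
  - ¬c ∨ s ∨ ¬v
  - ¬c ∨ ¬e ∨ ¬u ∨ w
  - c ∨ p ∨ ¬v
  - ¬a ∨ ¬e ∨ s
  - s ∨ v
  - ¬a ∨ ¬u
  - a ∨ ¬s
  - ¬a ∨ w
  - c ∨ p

r = True, a = True, v = True, c = False, s = True, e = True, m = False, p = True, w = True, u = False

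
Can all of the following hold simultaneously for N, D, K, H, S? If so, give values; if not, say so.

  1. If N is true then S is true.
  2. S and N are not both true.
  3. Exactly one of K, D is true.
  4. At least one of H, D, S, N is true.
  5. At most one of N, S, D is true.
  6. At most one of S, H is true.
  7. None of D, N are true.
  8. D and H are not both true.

N: False, D: False, K: True, H: False, S: True

  (1) N=F ⇒ S: vacuous ✓
  (2) S=T, N=F — not both ✓
  (3) {K, D}: 1 true — exactly one ✓
  (4) {H, D, S, N}: 1 true — at least one ✓
  (5) {N, S, D}: 1 true — at most one ✓
  (6) {S, H}: 1 true — at most one ✓
  (7) {D, N}: 0 true — none ✓
  (8) D=F, H=F — not both ✓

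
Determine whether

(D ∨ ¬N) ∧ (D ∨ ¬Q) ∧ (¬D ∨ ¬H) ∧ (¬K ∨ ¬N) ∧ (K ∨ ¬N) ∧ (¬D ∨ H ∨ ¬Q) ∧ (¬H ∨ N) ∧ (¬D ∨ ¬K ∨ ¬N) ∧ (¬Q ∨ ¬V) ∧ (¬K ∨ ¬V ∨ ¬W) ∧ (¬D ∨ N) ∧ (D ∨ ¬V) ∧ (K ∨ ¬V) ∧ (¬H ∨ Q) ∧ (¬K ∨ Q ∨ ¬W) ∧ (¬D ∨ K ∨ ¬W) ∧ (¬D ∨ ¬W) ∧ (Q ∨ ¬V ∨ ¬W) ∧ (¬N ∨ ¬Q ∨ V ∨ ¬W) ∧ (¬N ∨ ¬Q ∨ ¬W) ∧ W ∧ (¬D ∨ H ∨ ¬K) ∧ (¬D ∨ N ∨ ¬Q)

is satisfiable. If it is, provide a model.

D: False, W: True, V: False, N: False, K: False, Q: False, H: False

Unit clause (W) forces W = True.
In (¬D ∨ ¬W) only ¬D is left, so D = False.
In (D ∨ ¬N) only ¬N is left, so N = False.
In (D ∨ ¬Q) only ¬Q is left, so Q = False.
In (¬H ∨ N) only ¬H is left, so H = False.
In (D ∨ ¬V) only ¬V is left, so V = False.
In (¬K ∨ Q ∨ ¬W) only ¬K is left, so K = False.
All clauses satisfied.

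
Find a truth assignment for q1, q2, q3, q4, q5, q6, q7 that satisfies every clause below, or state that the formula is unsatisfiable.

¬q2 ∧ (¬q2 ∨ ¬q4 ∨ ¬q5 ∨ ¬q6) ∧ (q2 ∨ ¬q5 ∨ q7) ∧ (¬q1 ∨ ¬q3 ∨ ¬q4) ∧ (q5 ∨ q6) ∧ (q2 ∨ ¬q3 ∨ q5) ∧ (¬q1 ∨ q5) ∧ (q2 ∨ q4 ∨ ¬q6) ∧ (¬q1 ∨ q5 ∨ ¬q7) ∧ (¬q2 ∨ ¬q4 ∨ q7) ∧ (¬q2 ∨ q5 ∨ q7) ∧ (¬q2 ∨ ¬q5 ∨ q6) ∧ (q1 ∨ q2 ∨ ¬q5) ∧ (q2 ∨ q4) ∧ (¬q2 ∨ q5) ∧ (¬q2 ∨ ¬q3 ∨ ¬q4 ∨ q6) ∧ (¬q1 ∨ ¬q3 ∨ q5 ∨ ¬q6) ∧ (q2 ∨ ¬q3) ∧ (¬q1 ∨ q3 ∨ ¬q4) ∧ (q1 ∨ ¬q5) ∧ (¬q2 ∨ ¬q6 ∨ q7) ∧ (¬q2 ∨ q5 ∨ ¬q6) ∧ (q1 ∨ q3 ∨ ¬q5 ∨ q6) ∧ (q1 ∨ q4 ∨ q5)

Unit clause (¬q2) forces q2 = False.
In (q2 ∨ q4) only q4 is left, so q4 = True.
In (q2 ∨ ¬q3) only ¬q3 is left, so q3 = False.
In (¬q1 ∨ q3 ∨ ¬q4) only ¬q1 is left, so q1 = False.
In (q1 ∨ ¬q5) only ¬q5 is left, so q5 = False.
In (q5 ∨ q6) only q6 is left, so q6 = True.
Set q7 = False.
All clauses satisfied.

q1=F, q2=F, q3=F, q4=T, q5=F, q6=T, q7=F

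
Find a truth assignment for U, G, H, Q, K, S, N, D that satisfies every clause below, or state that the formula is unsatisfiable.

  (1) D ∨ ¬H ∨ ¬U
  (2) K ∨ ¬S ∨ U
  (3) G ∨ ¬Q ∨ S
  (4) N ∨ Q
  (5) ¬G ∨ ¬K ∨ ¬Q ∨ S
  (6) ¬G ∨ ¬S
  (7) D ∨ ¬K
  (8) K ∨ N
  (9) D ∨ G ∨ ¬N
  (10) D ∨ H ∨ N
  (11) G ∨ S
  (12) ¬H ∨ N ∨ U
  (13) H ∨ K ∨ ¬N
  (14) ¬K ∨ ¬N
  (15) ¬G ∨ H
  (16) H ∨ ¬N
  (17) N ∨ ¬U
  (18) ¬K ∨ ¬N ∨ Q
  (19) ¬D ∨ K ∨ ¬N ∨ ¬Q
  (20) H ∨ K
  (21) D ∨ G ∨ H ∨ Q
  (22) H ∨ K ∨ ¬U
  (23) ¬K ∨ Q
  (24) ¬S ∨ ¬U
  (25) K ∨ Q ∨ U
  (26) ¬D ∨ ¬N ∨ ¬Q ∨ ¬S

Set U = True.
  then (N ∨ ¬U) forces N = True.
  then (¬S ∨ ¬U) forces S = False.
  then (G ∨ S) forces G = True.
  then (¬K ∨ ¬N) forces K = False.
  then (¬G ∨ H) forces H = True.
  then (D ∨ ¬H ∨ ¬U) forces D = True.
  then (¬D ∨ K ∨ ¬N ∨ ¬Q) forces Q = False.
All clauses satisfied.

U = True, G = True, H = True, Q = False, K = False, S = False, N = True, D = True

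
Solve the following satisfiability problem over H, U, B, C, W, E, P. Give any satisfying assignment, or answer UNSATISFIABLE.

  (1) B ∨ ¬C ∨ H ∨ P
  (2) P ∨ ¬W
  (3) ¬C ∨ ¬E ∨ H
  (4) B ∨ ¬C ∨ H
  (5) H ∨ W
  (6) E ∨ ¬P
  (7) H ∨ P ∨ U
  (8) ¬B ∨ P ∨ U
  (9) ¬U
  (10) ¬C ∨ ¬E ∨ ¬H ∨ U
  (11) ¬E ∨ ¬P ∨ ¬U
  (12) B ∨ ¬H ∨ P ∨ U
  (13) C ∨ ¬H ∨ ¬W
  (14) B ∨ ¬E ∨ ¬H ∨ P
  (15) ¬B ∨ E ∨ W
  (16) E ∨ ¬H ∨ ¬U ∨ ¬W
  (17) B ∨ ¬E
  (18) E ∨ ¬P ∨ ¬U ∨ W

Unit clause (¬U) forces U = False.
Set H = True.
Set B = True.
  then (¬B ∨ P ∨ U) forces P = True.
  then (E ∨ ¬P) forces E = True.
  then (¬C ∨ ¬E ∨ ¬H ∨ U) forces C = False.
  then (C ∨ ¬H ∨ ¬W) forces W = False.
All clauses satisfied.

H=T, U=F, B=T, C=F, W=F, E=T, P=T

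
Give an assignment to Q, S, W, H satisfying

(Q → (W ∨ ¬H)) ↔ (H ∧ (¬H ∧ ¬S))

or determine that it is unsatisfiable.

Q=T, S=F, W=F, H=T

  (Q → (W ∨ ¬H)) ↔ (H ∧ (¬H ∧ ¬S)) = True
    Q → (W ∨ ¬H) = False
      W ∨ ¬H = False
        ¬H = False
    H ∧ (¬H ∧ ¬S) = False
      ¬H ∧ ¬S = False
        ¬H = False
        ¬S = True
The formula evaluates to True.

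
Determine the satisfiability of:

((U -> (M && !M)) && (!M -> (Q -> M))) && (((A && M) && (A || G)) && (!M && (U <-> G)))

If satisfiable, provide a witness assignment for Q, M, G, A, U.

Case M = True: the conjunct !M is False.
Case M = False: the conjunct M is False.
Both cases fail — unsatisfiable.

UNSATISFIABLE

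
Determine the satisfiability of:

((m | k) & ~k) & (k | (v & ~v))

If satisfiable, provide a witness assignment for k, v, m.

Case k = True: the conjunct ~k is False.
Case k = False: the formula simplifies to m & (v & ~v).
  v = True: the conjunct ~v is False.
  v = False: the conjunct v is False.
Both cases fail — unsatisfiable.

UNSATISFIABLE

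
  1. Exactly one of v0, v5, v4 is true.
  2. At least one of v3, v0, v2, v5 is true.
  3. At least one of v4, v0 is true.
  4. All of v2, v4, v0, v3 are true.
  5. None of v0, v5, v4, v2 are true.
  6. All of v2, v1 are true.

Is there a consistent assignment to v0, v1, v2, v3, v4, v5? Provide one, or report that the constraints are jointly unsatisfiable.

Case v0 = True:
  Constraint (5) is violated (v0=T) — contradiction.
Case v0 = False:
  Constraint (4) is violated (v0=F) — contradiction.
Both cases fail — unsatisfiable.

UNSATISFIABLE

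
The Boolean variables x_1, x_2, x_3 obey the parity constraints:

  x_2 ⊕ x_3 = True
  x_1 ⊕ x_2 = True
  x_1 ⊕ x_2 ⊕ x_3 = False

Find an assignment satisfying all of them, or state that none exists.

x_1 = True, x_2 = False, x_3 = True

x_2 ⊕ x_3 = F ⊕ T = True ✓
x_1 ⊕ x_2 = T ⊕ F = True ✓
x_1 ⊕ x_2 ⊕ x_3 = T ⊕ F ⊕ T = False ✓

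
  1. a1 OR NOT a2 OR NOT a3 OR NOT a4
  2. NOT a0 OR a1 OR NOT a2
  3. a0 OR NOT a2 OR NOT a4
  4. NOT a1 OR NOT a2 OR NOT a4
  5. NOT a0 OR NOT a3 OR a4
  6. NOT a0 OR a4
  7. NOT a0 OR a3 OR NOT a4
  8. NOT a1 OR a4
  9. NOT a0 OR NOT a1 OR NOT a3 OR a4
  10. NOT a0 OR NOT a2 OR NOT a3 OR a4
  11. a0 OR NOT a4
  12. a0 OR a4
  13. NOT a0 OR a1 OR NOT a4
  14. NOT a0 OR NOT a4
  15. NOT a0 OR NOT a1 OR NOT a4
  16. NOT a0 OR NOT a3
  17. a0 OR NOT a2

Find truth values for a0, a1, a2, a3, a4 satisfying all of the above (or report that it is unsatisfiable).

Unsatisfiable

Case a0 = True:
  (NOT a0 OR a4) forces a4 = True.
  Clause (NOT a0 OR NOT a4) is falsified — contradiction.
Case a0 = False:
  (a0 OR NOT a4) forces a4 = False.
  Clause (a0 OR a4) is falsified — contradiction.
Both cases fail, so the formula is unsatisfiable.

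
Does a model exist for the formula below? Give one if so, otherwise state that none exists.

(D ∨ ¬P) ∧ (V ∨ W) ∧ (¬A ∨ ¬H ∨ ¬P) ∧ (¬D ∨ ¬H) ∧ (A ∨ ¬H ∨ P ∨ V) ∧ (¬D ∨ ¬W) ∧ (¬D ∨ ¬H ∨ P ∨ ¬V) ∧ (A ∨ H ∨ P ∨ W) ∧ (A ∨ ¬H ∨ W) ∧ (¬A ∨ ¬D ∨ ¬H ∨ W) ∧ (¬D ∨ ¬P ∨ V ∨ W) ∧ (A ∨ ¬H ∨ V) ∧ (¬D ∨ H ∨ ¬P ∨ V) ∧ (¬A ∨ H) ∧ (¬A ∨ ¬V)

W = False, P = True, H = False, D = True, A = False, V = True

Set W = False.
  then (V ∨ W) forces V = True.
  then (¬A ∨ ¬V) forces A = False.
  then (A ∨ ¬H ∨ W) forces H = False.
  then (A ∨ H ∨ P ∨ W) forces P = True.
  then (D ∨ ¬P) forces D = True.
All clauses satisfied.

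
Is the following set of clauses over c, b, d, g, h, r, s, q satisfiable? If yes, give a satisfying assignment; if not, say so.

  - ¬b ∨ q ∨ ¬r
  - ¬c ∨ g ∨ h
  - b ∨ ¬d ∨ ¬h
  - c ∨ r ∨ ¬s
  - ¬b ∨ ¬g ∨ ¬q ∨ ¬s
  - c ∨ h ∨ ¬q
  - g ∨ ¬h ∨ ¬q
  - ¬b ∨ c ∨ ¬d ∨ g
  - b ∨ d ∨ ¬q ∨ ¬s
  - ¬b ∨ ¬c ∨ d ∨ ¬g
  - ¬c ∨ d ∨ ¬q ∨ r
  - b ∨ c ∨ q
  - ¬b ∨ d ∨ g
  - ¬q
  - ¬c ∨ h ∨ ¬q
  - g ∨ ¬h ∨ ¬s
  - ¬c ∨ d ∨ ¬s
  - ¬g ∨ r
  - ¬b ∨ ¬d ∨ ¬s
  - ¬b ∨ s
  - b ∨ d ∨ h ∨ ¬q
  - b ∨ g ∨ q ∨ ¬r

Unit clause (¬q) forces q = False.
Try c = False:
  (b ∨ c ∨ q) forces b = True.
  (¬b ∨ q ∨ ¬r) forces r = False.
  (c ∨ r ∨ ¬s) forces s = False.
  clause (¬b ∨ s) is falsified — backtrack.
So c = True.
Set b = False.
Set d = False.
  then (¬c ∨ d ∨ ¬s) forces s = False.
Set g = True.
  then (¬g ∨ r) forces r = True.
Set h = False.
All clauses satisfied.

c=T, b=F, d=F, g=T, h=F, r=T, s=F, q=F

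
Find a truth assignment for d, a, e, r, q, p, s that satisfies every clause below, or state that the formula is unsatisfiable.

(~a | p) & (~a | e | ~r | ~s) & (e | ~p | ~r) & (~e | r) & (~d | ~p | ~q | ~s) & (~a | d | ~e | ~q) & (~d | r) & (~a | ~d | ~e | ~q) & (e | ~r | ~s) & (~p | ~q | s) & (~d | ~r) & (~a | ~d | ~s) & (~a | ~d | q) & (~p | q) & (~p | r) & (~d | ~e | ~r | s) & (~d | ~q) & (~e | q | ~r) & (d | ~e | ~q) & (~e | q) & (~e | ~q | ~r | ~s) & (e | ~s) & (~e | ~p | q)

Set d = False.
Try a = True:
  (~a | p) forces p = True.
  (~p | q) forces q = True.
  (~a | d | ~e | ~q) forces e = False.
  (e | ~p | ~r) forces r = False.
  clause (~p | r) is falsified — backtrack.
So a = False.
Set e = False.
  then (e | ~s) forces s = False.
Set r = True.
  then (e | ~p | ~r) forces p = False.
Set q = True.
All clauses satisfied.

d = False, a = False, e = False, r = True, q = True, p = False, s = False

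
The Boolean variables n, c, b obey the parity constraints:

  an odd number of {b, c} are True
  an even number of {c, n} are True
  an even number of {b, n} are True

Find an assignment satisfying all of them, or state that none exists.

Unsatisfiable — no assignment works.

Adding constraints 1, 2, 3 mod 2: every variable appears an even number of times on the left, so the left side is 0.
But the right sides sum to 1 (mod 2). 0 ≠ 1 — the system is inconsistent.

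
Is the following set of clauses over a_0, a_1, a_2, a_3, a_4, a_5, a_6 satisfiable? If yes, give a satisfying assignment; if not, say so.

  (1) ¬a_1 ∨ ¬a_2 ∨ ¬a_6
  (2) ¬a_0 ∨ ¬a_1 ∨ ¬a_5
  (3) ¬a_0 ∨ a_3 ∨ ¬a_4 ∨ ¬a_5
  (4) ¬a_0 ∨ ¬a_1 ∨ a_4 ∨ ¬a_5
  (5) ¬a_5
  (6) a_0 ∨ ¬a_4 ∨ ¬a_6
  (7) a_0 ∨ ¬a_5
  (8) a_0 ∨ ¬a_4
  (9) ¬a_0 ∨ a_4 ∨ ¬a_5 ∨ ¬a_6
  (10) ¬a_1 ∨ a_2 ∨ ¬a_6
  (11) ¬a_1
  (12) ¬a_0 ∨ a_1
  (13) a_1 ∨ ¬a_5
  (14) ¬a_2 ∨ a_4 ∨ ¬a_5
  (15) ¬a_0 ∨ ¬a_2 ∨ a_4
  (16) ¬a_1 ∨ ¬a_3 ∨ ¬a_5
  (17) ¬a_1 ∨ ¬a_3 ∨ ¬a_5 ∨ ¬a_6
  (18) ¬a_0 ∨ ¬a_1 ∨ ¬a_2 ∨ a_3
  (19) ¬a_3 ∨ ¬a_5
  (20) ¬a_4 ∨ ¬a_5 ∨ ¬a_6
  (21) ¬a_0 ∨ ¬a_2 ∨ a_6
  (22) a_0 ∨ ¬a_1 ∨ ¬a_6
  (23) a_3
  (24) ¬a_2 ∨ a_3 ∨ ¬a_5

a_0 = False, a_1 = False, a_2 = False, a_3 = True, a_4 = False, a_5 = False, a_6 = False

Unit clause (¬a_5) forces a_5 = False.
Unit clause (¬a_1) forces a_1 = False.
In (¬a_0 ∨ a_1) only ¬a_0 is left, so a_0 = False.
Unit clause (a_3) forces a_3 = True.
In (a_0 ∨ ¬a_4) only ¬a_4 is left, so a_4 = False.
Set a_2 = False.
Set a_6 = False.
All clauses satisfied.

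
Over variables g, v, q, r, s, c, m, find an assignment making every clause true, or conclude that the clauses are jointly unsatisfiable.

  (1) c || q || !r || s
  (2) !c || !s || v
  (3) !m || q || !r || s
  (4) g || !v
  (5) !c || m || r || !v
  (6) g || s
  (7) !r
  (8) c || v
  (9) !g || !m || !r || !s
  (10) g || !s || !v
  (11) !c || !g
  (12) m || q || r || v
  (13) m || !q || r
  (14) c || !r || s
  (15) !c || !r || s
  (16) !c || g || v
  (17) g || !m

g = True, v = True, q = False, r = False, s = True, c = False, m = False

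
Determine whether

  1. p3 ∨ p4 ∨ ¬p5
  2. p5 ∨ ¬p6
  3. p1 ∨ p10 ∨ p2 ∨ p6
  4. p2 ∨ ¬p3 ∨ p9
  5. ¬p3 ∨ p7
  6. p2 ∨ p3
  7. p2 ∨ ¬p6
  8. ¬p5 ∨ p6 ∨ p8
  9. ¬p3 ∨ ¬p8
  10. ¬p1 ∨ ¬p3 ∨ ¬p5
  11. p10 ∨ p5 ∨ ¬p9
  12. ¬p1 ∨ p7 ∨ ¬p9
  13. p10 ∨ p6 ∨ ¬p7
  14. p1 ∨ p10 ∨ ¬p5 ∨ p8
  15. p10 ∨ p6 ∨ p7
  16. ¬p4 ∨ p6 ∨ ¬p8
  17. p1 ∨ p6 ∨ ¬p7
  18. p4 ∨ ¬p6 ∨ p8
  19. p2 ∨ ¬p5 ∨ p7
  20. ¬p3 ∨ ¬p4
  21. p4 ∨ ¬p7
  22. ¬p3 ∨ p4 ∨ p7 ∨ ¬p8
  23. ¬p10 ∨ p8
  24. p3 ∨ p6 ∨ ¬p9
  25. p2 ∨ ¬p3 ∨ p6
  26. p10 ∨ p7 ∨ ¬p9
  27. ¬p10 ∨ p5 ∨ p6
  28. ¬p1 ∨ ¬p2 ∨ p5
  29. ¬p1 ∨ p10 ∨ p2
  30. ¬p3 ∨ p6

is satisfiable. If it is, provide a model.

p1 = False, p2 = True, p3 = False, p4 = True, p5 = True, p6 = True, p7 = True, p8 = True, p9 = False, p10 = False

Set p1 = False.
Try p2 = False:
  (p2 ∨ p3) forces p3 = True.
  (p2 ∨ ¬p3 ∨ p9) forces p9 = True.
  (¬p3 ∨ p7) forces p7 = True.
  (p2 ∨ ¬p6) forces p6 = False.
  clause (p1 ∨ p6 ∨ ¬p7) is falsified — backtrack.
So p2 = True.
Set p3 = False.
Set p4 = True.
Set p5 = True.
Set p6 = True.
Set p7 = True.
Set p8 = True.
Set p9 = False.
Set p10 = False.
All clauses satisfied.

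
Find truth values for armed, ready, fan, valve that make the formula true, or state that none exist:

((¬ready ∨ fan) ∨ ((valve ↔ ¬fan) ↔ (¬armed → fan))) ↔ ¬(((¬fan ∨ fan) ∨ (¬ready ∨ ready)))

armed=T, ready=T, fan=F, valve=F

  ((¬ready ∨ fan) ∨ ((valve ↔ ¬fan) ↔ (¬armed → fan))) ↔ ¬(((¬fan ∨ fan) ∨ (¬ready ∨ ready))) = True
    (¬ready ∨ fan) ∨ ((valve ↔ ¬fan) ↔ (¬armed → fan)) = False
      ¬ready ∨ fan = False
        ¬ready = False
      (valve ↔ ¬fan) ↔ (¬armed → fan) = False
        valve ↔ ¬fan = False
          ¬fan = True
        ¬armed → fan = True
          ¬armed = False
    ¬(((¬fan ∨ fan) ∨ (¬ready ∨ ready))) = False
      (¬fan ∨ fan) ∨ (¬ready ∨ ready) = True
        ¬fan ∨ fan = True
          ¬fan = True
        ¬ready ∨ ready = True
          ¬ready = False
The formula evaluates to True.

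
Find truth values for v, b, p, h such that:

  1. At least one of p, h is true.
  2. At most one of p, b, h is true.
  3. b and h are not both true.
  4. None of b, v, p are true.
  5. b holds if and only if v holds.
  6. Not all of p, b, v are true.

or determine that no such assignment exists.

v = False, b = False, p = False, h = True

  (1) {p, h}: 1 true — at least one ✓
  (2) {p, b, h}: 1 true — at most one ✓
  (3) b=F, h=T — not both ✓
  (4) {b, v, p}: 0 true — none ✓
  (5) b=F, v=F — same ✓
  (6) {p, b, v}: 0/3 true — not all ✓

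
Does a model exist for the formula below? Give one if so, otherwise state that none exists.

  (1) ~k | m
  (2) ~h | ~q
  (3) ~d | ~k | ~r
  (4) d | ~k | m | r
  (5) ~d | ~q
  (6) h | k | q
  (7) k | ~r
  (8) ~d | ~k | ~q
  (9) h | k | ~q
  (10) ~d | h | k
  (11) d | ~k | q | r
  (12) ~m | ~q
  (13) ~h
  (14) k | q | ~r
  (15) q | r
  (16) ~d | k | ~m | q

d = False; q = False; h = False; k = True; r = True; m = True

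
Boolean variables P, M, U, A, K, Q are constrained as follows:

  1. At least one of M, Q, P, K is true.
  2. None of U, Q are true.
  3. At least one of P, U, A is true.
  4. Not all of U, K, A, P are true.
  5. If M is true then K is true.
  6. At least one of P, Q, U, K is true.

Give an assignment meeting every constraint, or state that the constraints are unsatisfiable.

P: True, M: False, U: False, A: True, K: False, Q: False

  (1) {M, Q, P, K}: 1 true — at least one ✓
  (2) {U, Q}: 0 true — none ✓
  (3) {P, U, A}: 2 true — at least one ✓
  (4) {U, K, A, P}: 2/4 true — not all ✓
  (5) M=F ⇒ K: vacuous ✓
  (6) {P, Q, U, K}: 1 true — at least one ✓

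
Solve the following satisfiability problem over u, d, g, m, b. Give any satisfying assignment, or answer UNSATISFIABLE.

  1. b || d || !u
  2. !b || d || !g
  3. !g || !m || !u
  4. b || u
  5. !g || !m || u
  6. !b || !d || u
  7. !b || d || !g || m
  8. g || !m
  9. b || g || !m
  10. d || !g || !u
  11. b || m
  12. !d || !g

u = False, d = False, g = False, m = False, b = True

Set u = False.
  then (b || u) forces b = True.
  then (!b || !d || u) forces d = False.
  then (!b || d || !g) forces g = False.
  then (g || !m) forces m = False.
All clauses satisfied.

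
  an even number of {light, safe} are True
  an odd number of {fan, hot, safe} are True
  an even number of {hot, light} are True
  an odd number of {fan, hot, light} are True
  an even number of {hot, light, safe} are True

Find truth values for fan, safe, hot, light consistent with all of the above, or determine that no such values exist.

fan: True; safe: False; hot: False; light: False

{light, safe}: 0 true → even ✓
{fan, hot, safe}: 1 true → odd ✓
{hot, light}: 0 true → even ✓
{fan, hot, light}: 1 true → odd ✓
{hot, light, safe}: 0 true → even ✓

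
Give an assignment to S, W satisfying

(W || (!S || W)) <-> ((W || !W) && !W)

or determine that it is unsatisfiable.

S=F; W=F

  (W || (!S || W)) <-> ((W || !W) && !W) = True
    W || (!S || W) = True
      !S || W = True
        !S = True
    (W || !W) && !W = True
      W || !W = True
        !W = True
      !W = True
The formula evaluates to True.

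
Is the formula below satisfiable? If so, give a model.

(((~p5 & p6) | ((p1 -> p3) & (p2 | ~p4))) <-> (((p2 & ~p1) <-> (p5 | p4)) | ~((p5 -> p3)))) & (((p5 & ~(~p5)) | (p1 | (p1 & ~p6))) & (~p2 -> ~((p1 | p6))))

p1 = True, p2 = True, p3 = False, p4 = True, p5 = False, p6 = False

  ((~p5 & p6) | ((p1 -> p3) & (p2 | ~p4))) <-> (((p2 & ~p1) <-> (p5 | p4)) | ~((p5 -> p3))) = True
    (~p5 & p6) | ((p1 -> p3) & (p2 | ~p4)) = False
      ~p5 & p6 = False
        ~p5 = True
      (p1 -> p3) & (p2 | ~p4) = False
        p1 -> p3 = False
        p2 | ~p4 = True
          ~p4 = False
    ((p2 & ~p1) <-> (p5 | p4)) | ~((p5 -> p3)) = False
      (p2 & ~p1) <-> (p5 | p4) = False
        p2 & ~p1 = False
          ~p1 = False
        p5 | p4 = True
      ~((p5 -> p3)) = False
        p5 -> p3 = True
  ((p5 & ~(~p5)) | (p1 | (p1 & ~p6))) & (~p2 -> ~((p1 | p6))) = True
    (p5 & ~(~p5)) | (p1 | (p1 & ~p6)) = True
      p5 & ~(~p5) = False
        ~(~p5) = False
          ~p5 = True
      p1 | (p1 & ~p6) = True
        p1 & ~p6 = True
          ~p6 = True
    ~p2 -> ~((p1 | p6)) = True
      ~p2 = False
      ~((p1 | p6)) = False
        p1 | p6 = True
Both conjuncts True, so the formula holds.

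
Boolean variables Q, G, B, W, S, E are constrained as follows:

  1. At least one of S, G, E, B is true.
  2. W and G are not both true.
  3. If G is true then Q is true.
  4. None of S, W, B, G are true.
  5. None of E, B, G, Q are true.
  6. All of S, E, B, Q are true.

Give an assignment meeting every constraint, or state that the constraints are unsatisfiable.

Case Q = True:
  Constraint (5) is violated (Q=T) — contradiction.
Case Q = False:
  Constraint (6) is violated (Q=F) — contradiction.
Both cases fail — unsatisfiable.

The formula is unsatisfiable.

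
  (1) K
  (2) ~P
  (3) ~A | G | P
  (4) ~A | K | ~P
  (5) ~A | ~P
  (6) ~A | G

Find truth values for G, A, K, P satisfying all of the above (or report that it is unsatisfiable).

Unit clause (K) forces K = True.
Unit clause (~P) forces P = False.
Set G = True.
Set A = False.
All clauses satisfied.

G = True; A = False; K = True; P = False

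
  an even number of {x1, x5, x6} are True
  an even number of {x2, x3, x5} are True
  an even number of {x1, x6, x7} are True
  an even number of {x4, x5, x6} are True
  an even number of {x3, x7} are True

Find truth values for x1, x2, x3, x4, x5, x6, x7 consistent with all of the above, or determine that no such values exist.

x1 = False, x2 = False, x3 = False, x4 = False, x5 = False, x6 = False, x7 = False

{x1, x5, x6}: 0 true → even ✓
{x2, x3, x5}: 0 true → even ✓
{x1, x6, x7}: 0 true → even ✓
{x4, x5, x6}: 0 true → even ✓
{x3, x7}: 0 true → even ✓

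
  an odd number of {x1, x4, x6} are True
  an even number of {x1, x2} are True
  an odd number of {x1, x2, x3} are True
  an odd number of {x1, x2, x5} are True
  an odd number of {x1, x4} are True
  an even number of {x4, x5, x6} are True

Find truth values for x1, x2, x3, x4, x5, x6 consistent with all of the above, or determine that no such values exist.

x1 = False, x2 = False, x3 = True, x4 = True, x5 = True, x6 = False

{x1, x4, x6}: 1 true → odd ✓
{x1, x2}: 0 true → even ✓
{x1, x2, x3}: 1 true → odd ✓
{x1, x2, x5}: 1 true → odd ✓
{x1, x4}: 1 true → odd ✓
{x4, x5, x6}: 2 true → even ✓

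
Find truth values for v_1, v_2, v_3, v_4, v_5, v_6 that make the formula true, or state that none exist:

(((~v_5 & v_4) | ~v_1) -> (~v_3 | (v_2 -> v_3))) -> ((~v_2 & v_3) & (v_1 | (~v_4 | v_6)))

v_1 = False; v_2 = False; v_3 = True; v_4 = False; v_5 = True; v_6 = True

  (((~v_5 & v_4) | ~v_1) -> (~v_3 | (v_2 -> v_3))) -> ((~v_2 & v_3) & (v_1 | (~v_4 | v_6))) = True
    ((~v_5 & v_4) | ~v_1) -> (~v_3 | (v_2 -> v_3)) = True
      (~v_5 & v_4) | ~v_1 = True
        ~v_5 & v_4 = False
          ~v_5 = False
        ~v_1 = True
      ~v_3 | (v_2 -> v_3) = True
        ~v_3 = False
        v_2 -> v_3 = True
    (~v_2 & v_3) & (v_1 | (~v_4 | v_6)) = True
      ~v_2 & v_3 = True
        ~v_2 = True
      v_1 | (~v_4 | v_6) = True
        ~v_4 | v_6 = True
          ~v_4 = True
The formula evaluates to True.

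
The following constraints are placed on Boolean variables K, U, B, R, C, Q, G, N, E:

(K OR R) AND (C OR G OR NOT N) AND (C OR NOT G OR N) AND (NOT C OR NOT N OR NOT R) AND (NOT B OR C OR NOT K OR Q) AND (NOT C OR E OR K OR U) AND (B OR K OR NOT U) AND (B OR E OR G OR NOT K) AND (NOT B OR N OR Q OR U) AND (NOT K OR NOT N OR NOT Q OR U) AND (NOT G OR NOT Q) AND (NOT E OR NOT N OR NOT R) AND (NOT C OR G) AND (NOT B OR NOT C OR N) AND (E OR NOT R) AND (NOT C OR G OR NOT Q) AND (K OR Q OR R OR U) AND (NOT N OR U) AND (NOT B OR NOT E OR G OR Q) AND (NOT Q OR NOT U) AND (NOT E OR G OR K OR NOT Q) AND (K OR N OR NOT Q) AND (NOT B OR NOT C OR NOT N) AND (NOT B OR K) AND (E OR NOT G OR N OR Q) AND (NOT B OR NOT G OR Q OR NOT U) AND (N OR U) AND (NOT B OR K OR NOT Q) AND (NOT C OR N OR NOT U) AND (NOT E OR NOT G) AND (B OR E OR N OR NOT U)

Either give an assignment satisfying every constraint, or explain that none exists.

Set K = True.
Try U = False:
  (NOT N OR U) forces N = False.
  clause (N OR U) is falsified — backtrack.
So U = True.
  then (NOT Q OR NOT U) forces Q = False.
Set B = False.
Set R = True.
  then (E OR NOT R) forces E = True.
  then (NOT E OR NOT G) forces G = False.
  then (NOT E OR NOT N OR NOT R) forces N = False.
  then (NOT C OR G) forces C = False.
All clauses satisfied.

K: True, U: True, B: False, R: True, C: False, Q: False, G: False, N: False, E: True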